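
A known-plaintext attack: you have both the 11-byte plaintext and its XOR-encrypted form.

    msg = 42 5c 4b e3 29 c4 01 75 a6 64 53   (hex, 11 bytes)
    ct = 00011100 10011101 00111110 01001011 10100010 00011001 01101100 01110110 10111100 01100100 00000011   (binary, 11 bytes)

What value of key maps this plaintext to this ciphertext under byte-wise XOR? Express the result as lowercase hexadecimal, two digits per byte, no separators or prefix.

5ec175a88bdd6d031a0050

Since ct = msg ⊕ key, XORing both sides with msg gives key = msg ⊕ ct.
byte 0: 42 ^ 1c = 5e
byte 1: 5c ^ 9d = c1
byte 2: 4b ^ 3e = 75
byte 3: e3 ^ 4b = a8
byte 4: 29 ^ a2 = 8b
byte 5: c4 ^ 19 = dd
byte 6: 01 ^ 6c = 6d
byte 7: 75 ^ 76 = 03
byte 8: a6 ^ bc = 1a
byte 9: 64 ^ 64 = 00
byte 10: 53 ^ 03 = 50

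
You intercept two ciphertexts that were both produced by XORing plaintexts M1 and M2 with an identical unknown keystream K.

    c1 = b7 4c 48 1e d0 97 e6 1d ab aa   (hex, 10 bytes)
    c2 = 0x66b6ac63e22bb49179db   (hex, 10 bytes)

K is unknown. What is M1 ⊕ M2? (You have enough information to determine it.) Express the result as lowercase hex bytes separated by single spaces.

d1 fa e4 7d 32 bc 52 8c d2 71

c1 ⊕ c2 = (M1 ⊕ K) ⊕ (M2 ⊕ K) = M1 ⊕ M2 — the shared key cancels under XOR.
10110111 XOR 01100110 = 11010001
01001100 XOR 10110110 = 11111010
01001000 XOR 10101100 = 11100100
00011110 XOR 01100011 = 01111101
11010000 XOR 11100010 = 00110010
10010111 XOR 00101011 = 10111100
11100110 XOR 10110100 = 01010010
00011101 XOR 10010001 = 10001100
10101011 XOR 01111001 = 11010010
10101010 XOR 11011011 = 01110001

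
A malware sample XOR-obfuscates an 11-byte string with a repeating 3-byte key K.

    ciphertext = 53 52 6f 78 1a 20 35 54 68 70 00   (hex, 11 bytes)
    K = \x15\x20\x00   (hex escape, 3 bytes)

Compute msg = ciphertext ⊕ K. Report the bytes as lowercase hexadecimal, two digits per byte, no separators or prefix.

The 3-byte key repeats, so the effective keystream is 15 20 00 15 20 00 15 20 00 15 20.
byte 0:  83 xor  21 =  70
byte 1:  82 xor  32 = 114
byte 2: 111 xor   0 = 111
byte 3: 120 xor  21 = 109
byte 4:  26 xor  32 =  58
byte 5:  32 xor   0 =  32
byte 6:  53 xor  21 =  32
byte 7:  84 xor  32 = 116
byte 8: 104 xor   0 = 104
byte 9: 112 xor  21 = 101
byte 10:   0 xor  32 =  32

46726f6d3a202074686520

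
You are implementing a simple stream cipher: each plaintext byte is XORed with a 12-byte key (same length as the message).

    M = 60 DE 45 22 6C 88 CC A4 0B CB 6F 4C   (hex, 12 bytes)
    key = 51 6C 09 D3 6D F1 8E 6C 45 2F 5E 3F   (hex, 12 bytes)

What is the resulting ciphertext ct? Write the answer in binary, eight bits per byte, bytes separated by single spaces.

00110001 10110010 01001100 11110001 00000001 01111001 01000010 11001000 01001110 11100100 00110001 01110011

60 ^ 51 = 31
de ^ 6c = b2
45 ^ 09 = 4c
22 ^ d3 = f1
6c ^ 6d = 01
88 ^ f1 = 79
cc ^ 8e = 42
a4 ^ 6c = c8
0b ^ 45 = 4e
cb ^ 2f = e4
6f ^ 5e = 31
4c ^ 3f = 73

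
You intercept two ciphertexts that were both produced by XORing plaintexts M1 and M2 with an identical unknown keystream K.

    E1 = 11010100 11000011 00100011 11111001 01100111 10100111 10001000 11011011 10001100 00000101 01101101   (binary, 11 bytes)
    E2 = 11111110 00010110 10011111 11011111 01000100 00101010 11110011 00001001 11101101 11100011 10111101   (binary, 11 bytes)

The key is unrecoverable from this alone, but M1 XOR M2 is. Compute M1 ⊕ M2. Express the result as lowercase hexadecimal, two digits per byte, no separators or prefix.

2ad5bc26238d7bd261e6d0

E1 ⊕ E2 = (M1 ⊕ K) ⊕ (M2 ⊕ K) = M1 ⊕ M2 — the shared key cancels under XOR.
byte 0: 11010100 XOR 11111110 = 00101010
byte 1: 11000011 XOR 00010110 = 11010101
byte 2: 00100011 XOR 10011111 = 10111100
byte 3: 11111001 XOR 11011111 = 00100110
byte 4: 01100111 XOR 01000100 = 00100011
byte 5: 10100111 XOR 00101010 = 10001101
byte 6: 10001000 XOR 11110011 = 01111011
byte 7: 11011011 XOR 00001001 = 11010010
byte 8: 10001100 XOR 11101101 = 01100001
byte 9: 00000101 XOR 11100011 = 11100110
byte 10: 01101101 XOR 10111101 = 11010000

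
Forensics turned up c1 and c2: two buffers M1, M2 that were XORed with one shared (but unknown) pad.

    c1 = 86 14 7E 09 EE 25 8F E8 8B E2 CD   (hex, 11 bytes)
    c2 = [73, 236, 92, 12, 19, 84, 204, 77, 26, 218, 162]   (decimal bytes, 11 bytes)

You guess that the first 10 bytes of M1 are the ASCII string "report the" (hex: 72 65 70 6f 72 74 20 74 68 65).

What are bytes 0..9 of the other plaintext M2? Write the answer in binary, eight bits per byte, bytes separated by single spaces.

10111101 10011101 01010010 01101010 10001111 00000101 01100011 11010001 11111001 01011101

First, c1 ⊕ c2 = (M1 ⊕ K) ⊕ (M2 ⊕ K) = M1 ⊕ M2, so the key drops out. Then M2 = (M1 ⊕ M2) ⊕ M1 over the first 10 bytes.
byte 0: (86 XOR 49) XOR 72 = cf XOR 72 = bd
byte 1: (14 XOR ec) XOR 65 = f8 XOR 65 = 9d
byte 2: (7e XOR 5c) XOR 70 = 22 XOR 70 = 52
byte 3: (09 XOR 0c) XOR 6f = 05 XOR 6f = 6a
byte 4: (ee XOR 13) XOR 72 = fd XOR 72 = 8f
byte 5: (25 XOR 54) XOR 74 = 71 XOR 74 = 05
byte 6: (8f XOR cc) XOR 20 = 43 XOR 20 = 63
byte 7: (e8 XOR 4d) XOR 74 = a5 XOR 74 = d1
byte 8: (8b XOR 1a) XOR 68 = 91 XOR 68 = f9
byte 9: (e2 XOR da) XOR 65 = 38 XOR 65 = 5d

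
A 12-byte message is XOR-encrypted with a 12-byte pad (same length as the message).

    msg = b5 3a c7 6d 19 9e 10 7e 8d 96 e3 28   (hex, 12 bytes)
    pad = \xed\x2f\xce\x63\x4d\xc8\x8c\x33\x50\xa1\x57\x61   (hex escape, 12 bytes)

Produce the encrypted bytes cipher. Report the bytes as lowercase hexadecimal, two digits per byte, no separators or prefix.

181 ⊕ 237 =  88
 58 ⊕  47 =  21
199 ⊕ 206 =   9
109 ⊕  99 =  14
 25 ⊕  77 =  84
158 ⊕ 200 =  86
 16 ⊕ 140 = 156
126 ⊕  51 =  77
141 ⊕  80 = 221
150 ⊕ 161 =  55
227 ⊕  87 = 180
 40 ⊕  97 =  73

5815090e54569c4ddd37b449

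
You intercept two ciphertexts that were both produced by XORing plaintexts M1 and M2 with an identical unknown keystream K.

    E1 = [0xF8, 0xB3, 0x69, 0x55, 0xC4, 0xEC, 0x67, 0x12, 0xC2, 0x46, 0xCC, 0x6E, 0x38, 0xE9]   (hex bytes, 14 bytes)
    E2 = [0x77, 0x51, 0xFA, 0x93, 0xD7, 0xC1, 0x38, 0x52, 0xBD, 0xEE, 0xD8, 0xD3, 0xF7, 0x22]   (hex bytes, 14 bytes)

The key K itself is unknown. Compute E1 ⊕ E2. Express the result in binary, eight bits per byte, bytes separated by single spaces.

10001111 11100010 10010011 11000110 00010011 00101101 01011111 01000000 01111111 10101000 00010100 10111101 11001111 11001011

E1 ⊕ E2 = (M1 ⊕ K) ⊕ (M2 ⊕ K) = M1 ⊕ M2 — the shared key cancels under XOR.
f8 ^ 77 = 8f
b3 ^ 51 = e2
69 ^ fa = 93
55 ^ 93 = c6
c4 ^ d7 = 13
ec ^ c1 = 2d
67 ^ 38 = 5f
12 ^ 52 = 40
c2 ^ bd = 7f
46 ^ ee = a8
cc ^ d8 = 14
6e ^ d3 = bd
38 ^ f7 = cf
e9 ^ 22 = cb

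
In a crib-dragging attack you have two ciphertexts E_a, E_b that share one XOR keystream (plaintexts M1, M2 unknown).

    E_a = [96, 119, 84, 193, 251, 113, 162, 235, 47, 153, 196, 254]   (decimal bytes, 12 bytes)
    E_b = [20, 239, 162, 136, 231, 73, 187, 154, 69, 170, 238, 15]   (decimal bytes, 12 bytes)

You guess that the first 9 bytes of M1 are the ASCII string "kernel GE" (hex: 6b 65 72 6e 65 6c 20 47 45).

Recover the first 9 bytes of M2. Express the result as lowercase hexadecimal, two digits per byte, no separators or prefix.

1ffd8427795439362f

First, E_a ⊕ E_b = (M1 ⊕ K) ⊕ (M2 ⊕ K) = M1 ⊕ M2, so the key drops out. Then M2 = (M1 ⊕ M2) ⊕ M1 over the first 9 bytes.
byte 0: (60 ^ 14) ^ 6b = 74 ^ 6b = 1f
byte 1: (77 ^ ef) ^ 65 = 98 ^ 65 = fd
byte 2: (54 ^ a2) ^ 72 = f6 ^ 72 = 84
byte 3: (c1 ^ 88) ^ 6e = 49 ^ 6e = 27
byte 4: (fb ^ e7) ^ 65 = 1c ^ 65 = 79
byte 5: (71 ^ 49) ^ 6c = 38 ^ 6c = 54
byte 6: (a2 ^ bb) ^ 20 = 19 ^ 20 = 39
byte 7: (eb ^ 9a) ^ 47 = 71 ^ 47 = 36
byte 8: (2f ^ 45) ^ 45 = 6a ^ 45 = 2f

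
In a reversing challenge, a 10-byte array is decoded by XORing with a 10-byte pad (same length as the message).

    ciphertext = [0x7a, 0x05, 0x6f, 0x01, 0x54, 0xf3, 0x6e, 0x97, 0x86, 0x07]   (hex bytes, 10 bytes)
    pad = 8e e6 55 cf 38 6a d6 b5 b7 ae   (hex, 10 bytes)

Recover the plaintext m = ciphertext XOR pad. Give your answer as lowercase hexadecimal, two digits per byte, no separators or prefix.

f4e33ace6c99b82231a9

XOR is its own inverse, so applying the key byte-wise gives the result directly.
7a ^ 8e = f4
05 ^ e6 = e3
6f ^ 55 = 3a
01 ^ cf = ce
54 ^ 38 = 6c
f3 ^ 6a = 99
6e ^ d6 = b8
97 ^ b5 = 22
86 ^ b7 = 31
07 ^ ae = a9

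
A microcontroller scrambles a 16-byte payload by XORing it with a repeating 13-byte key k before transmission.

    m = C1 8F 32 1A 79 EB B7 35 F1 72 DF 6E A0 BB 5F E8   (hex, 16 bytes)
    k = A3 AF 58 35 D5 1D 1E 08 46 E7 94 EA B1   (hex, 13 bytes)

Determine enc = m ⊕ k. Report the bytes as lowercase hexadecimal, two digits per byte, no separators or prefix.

The 13-byte key repeats, so the effective keystream is a3 af 58 35 d5 1d 1e 08 46 e7 94 ea b1 a3 af 58.
byte 0: 11000001 ^ 10100011 = 01100010
byte 1: 10001111 ^ 10101111 = 00100000
byte 2: 00110010 ^ 01011000 = 01101010
byte 3: 00011010 ^ 00110101 = 00101111
byte 4: 01111001 ^ 11010101 = 10101100
byte 5: 11101011 ^ 00011101 = 11110110
byte 6: 10110111 ^ 00011110 = 10101001
byte 7: 00110101 ^ 00001000 = 00111101
byte 8: 11110001 ^ 01000110 = 10110111
byte 9: 01110010 ^ 11100111 = 10010101
byte 10: 11011111 ^ 10010100 = 01001011
byte 11: 01101110 ^ 11101010 = 10000100
byte 12: 10100000 ^ 10110001 = 00010001
byte 13: 10111011 ^ 10100011 = 00011000
byte 14: 01011111 ^ 10101111 = 11110000
byte 15: 11101000 ^ 01011000 = 10110000

62206a2facf6a93db7954b841118f0b0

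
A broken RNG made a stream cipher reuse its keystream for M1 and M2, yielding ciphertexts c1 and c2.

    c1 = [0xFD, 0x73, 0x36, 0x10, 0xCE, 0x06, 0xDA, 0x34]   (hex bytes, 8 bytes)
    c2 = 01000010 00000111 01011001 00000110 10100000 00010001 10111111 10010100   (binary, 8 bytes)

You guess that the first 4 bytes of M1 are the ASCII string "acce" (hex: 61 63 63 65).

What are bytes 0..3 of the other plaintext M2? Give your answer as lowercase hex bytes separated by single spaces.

de 17 0c 73

First, c1 ⊕ c2 = (M1 ⊕ K) ⊕ (M2 ⊕ K) = M1 ⊕ M2, so the key drops out. Then M2 = (M1 ⊕ M2) ⊕ M1 over the first 4 bytes.
byte 0: (fd XOR 42) XOR 61 = bf XOR 61 = de
byte 1: (73 XOR 07) XOR 63 = 74 XOR 63 = 17
byte 2: (36 XOR 59) XOR 63 = 6f XOR 63 = 0c
byte 3: (10 XOR 06) XOR 65 = 16 XOR 65 = 73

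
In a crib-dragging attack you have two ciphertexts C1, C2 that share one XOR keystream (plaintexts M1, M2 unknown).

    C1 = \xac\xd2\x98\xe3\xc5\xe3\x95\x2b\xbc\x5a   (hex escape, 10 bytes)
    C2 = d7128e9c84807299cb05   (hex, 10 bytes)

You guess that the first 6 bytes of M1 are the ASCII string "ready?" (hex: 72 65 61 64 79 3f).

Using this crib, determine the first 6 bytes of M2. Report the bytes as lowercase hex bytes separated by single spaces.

09 a5 77 1b 38 5c

First, C1 ⊕ C2 = (M1 ⊕ K) ⊕ (M2 ⊕ K) = M1 ⊕ M2, so the key drops out. Then M2 = (M1 ⊕ M2) ⊕ M1 over the first 6 bytes.
byte 0: (ac ^ d7) ^ 72 = 7b ^ 72 = 09
byte 1: (d2 ^ 12) ^ 65 = c0 ^ 65 = a5
byte 2: (98 ^ 8e) ^ 61 = 16 ^ 61 = 77
byte 3: (e3 ^ 9c) ^ 64 = 7f ^ 64 = 1b
byte 4: (c5 ^ 84) ^ 79 = 41 ^ 79 = 38
byte 5: (e3 ^ 80) ^ 3f = 63 ^ 3f = 5c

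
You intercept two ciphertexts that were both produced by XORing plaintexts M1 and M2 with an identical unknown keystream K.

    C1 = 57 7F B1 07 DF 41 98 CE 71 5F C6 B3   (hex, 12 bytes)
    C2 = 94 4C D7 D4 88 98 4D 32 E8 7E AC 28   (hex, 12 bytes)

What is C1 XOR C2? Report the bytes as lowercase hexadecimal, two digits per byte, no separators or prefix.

c33366d357d9d5fc99216a9b

C1 ⊕ C2 = (M1 ⊕ K) ⊕ (M2 ⊕ K) = M1 ⊕ M2 — the shared key cancels under XOR.
57 xor 94 = c3
7f xor 4c = 33
b1 xor d7 = 66
07 xor d4 = d3
df xor 88 = 57
41 xor 98 = d9
98 xor 4d = d5
ce xor 32 = fc
71 xor e8 = 99
5f xor 7e = 21
c6 xor ac = 6a
b3 xor 28 = 9b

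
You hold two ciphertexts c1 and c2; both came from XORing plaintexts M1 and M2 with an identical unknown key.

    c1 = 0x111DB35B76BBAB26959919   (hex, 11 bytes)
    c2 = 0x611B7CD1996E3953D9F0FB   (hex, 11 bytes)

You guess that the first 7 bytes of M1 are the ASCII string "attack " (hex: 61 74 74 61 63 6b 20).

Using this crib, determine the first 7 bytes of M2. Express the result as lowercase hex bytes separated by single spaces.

11 72 bb eb 8c be b2

First, c1 ⊕ c2 = (M1 ⊕ K) ⊕ (M2 ⊕ K) = M1 ⊕ M2, so the key drops out. Then M2 = (M1 ⊕ M2) ⊕ M1 over the first 7 bytes.
byte 0: (11 ^ 61) ^ 61 = 70 ^ 61 = 11
byte 1: (1d ^ 1b) ^ 74 = 06 ^ 74 = 72
byte 2: (b3 ^ 7c) ^ 74 = cf ^ 74 = bb
byte 3: (5b ^ d1) ^ 61 = 8a ^ 61 = eb
byte 4: (76 ^ 99) ^ 63 = ef ^ 63 = 8c
byte 5: (bb ^ 6e) ^ 6b = d5 ^ 6b = be
byte 6: (ab ^ 39) ^ 20 = 92 ^ 20 = b2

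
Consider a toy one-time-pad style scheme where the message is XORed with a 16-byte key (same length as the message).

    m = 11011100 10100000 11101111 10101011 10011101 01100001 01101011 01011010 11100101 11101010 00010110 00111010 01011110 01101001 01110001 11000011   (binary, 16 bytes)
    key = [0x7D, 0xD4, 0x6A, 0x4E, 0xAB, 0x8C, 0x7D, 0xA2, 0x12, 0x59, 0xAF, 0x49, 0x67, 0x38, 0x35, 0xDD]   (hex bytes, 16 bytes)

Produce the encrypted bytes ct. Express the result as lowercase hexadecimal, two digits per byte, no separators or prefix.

dc ⊕ 7d = a1
a0 ⊕ d4 = 74
ef ⊕ 6a = 85
ab ⊕ 4e = e5
9d ⊕ ab = 36
61 ⊕ 8c = ed
6b ⊕ 7d = 16
5a ⊕ a2 = f8
e5 ⊕ 12 = f7
ea ⊕ 59 = b3
16 ⊕ af = b9
3a ⊕ 49 = 73
5e ⊕ 67 = 39
69 ⊕ 38 = 51
71 ⊕ 35 = 44
c3 ⊕ dd = 1e

a17485e536ed16f8f7b3b9733951441e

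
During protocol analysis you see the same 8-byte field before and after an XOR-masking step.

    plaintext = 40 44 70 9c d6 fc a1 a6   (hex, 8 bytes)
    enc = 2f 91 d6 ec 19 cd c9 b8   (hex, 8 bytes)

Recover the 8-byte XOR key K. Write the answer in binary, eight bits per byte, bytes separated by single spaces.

Since enc = plaintext ⊕ K, XORing both sides with plaintext gives K = plaintext ⊕ enc.
40 ⊕ 2f = 6f
44 ⊕ 91 = d5
70 ⊕ d6 = a6
9c ⊕ ec = 70
d6 ⊕ 19 = cf
fc ⊕ cd = 31
a1 ⊕ c9 = 68
a6 ⊕ b8 = 1e

01101111 11010101 10100110 01110000 11001111 00110001 01101000 00011110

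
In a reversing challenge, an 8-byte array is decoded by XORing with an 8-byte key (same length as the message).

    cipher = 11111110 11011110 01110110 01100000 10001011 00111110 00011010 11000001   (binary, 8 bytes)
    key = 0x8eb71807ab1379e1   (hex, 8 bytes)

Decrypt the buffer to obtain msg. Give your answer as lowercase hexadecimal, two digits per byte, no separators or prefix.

XOR is its own inverse, so applying the key byte-wise gives the result directly.
fe XOR 8e = 70
de XOR b7 = 69
76 XOR 18 = 6e
60 XOR 07 = 67
8b XOR ab = 20
3e XOR 13 = 2d
1a XOR 79 = 63
c1 XOR e1 = 20

70696e67202d6320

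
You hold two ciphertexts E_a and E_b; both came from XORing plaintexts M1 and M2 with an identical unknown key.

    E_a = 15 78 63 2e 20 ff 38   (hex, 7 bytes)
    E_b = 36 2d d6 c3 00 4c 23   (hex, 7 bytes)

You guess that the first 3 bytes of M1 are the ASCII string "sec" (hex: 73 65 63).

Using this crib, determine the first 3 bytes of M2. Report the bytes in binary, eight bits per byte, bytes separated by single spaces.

First, E_a ⊕ E_b = (M1 ⊕ K) ⊕ (M2 ⊕ K) = M1 ⊕ M2, so the key drops out. Then M2 = (M1 ⊕ M2) ⊕ M1 over the first 3 bytes.
byte 0: (15 ^ 36) ^ 73 = 23 ^ 73 = 50
byte 1: (78 ^ 2d) ^ 65 = 55 ^ 65 = 30
byte 2: (63 ^ d6) ^ 63 = b5 ^ 63 = d6

01010000 00110000 11010110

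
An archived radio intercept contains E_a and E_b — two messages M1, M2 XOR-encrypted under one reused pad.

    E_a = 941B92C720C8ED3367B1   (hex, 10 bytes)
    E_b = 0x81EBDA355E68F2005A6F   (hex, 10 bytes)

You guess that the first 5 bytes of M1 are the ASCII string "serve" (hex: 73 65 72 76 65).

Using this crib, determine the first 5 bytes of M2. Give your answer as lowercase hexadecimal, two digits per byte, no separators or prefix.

First, E_a ⊕ E_b = (M1 ⊕ K) ⊕ (M2 ⊕ K) = M1 ⊕ M2, so the key drops out. Then M2 = (M1 ⊕ M2) ⊕ M1 over the first 5 bytes.
byte 0: (94 xor 81) xor 73 = 15 xor 73 = 66
byte 1: (1b xor eb) xor 65 = f0 xor 65 = 95
byte 2: (92 xor da) xor 72 = 48 xor 72 = 3a
byte 3: (c7 xor 35) xor 76 = f2 xor 76 = 84
byte 4: (20 xor 5e) xor 65 = 7e xor 65 = 1b

66953a841b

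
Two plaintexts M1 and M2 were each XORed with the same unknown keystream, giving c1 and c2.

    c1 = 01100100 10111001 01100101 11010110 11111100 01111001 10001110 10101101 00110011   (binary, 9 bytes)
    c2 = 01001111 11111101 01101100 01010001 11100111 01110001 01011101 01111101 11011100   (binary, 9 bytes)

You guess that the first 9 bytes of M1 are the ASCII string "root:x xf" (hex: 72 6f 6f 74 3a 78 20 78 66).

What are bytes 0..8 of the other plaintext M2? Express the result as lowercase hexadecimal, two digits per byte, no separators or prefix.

592b66f32170f3a889

First, c1 ⊕ c2 = (M1 ⊕ K) ⊕ (M2 ⊕ K) = M1 ⊕ M2, so the key drops out. Then M2 = (M1 ⊕ M2) ⊕ M1 over the first 9 bytes.
byte 0: (64 xor 4f) xor 72 = 2b xor 72 = 59
byte 1: (b9 xor fd) xor 6f = 44 xor 6f = 2b
byte 2: (65 xor 6c) xor 6f = 09 xor 6f = 66
byte 3: (d6 xor 51) xor 74 = 87 xor 74 = f3
byte 4: (fc xor e7) xor 3a = 1b xor 3a = 21
byte 5: (79 xor 71) xor 78 = 08 xor 78 = 70
byte 6: (8e xor 5d) xor 20 = d3 xor 20 = f3
byte 7: (ad xor 7d) xor 78 = d0 xor 78 = a8
byte 8: (33 xor dc) xor 66 = ef xor 66 = 89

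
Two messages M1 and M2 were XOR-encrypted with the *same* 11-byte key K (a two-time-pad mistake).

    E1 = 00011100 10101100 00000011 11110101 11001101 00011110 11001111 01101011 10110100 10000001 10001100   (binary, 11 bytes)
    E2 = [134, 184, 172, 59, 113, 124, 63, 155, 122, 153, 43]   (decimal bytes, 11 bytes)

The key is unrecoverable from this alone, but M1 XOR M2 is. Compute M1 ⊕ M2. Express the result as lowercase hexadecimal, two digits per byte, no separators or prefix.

9a14afcebc62f0f0ce18a7

E1 ⊕ E2 = (M1 ⊕ K) ⊕ (M2 ⊕ K) = M1 ⊕ M2 — the shared key cancels under XOR.
1c xor 86 = 9a
ac xor b8 = 14
03 xor ac = af
f5 xor 3b = ce
cd xor 71 = bc
1e xor 7c = 62
cf xor 3f = f0
6b xor 9b = f0
b4 xor 7a = ce
81 xor 99 = 18
8c xor 2b = a7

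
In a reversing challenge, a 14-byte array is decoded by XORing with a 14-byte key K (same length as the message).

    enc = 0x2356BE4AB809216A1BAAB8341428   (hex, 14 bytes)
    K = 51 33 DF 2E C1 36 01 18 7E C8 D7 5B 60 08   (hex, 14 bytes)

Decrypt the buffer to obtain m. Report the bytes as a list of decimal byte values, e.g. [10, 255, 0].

00100011 XOR 01010001 = 01110010
01010110 XOR 00110011 = 01100101
10111110 XOR 11011111 = 01100001
01001010 XOR 00101110 = 01100100
10111000 XOR 11000001 = 01111001
00001001 XOR 00110110 = 00111111
00100001 XOR 00000001 = 00100000
01101010 XOR 00011000 = 01110010
00011011 XOR 01111110 = 01100101
10101010 XOR 11001000 = 01100010
10111000 XOR 11010111 = 01101111
00110100 XOR 01011011 = 01101111
00010100 XOR 01100000 = 01110100
00101000 XOR 00001000 = 00100000

[114, 101, 97, 100, 121, 63, 32, 114, 101, 98, 111, 111, 116, 32]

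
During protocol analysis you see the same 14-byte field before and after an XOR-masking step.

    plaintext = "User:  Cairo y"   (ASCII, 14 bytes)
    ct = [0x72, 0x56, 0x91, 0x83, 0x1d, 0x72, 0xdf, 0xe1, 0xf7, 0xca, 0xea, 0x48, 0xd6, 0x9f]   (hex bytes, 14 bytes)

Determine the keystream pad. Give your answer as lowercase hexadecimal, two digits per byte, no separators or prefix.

Since ct = plaintext ⊕ pad, XORing both sides with plaintext gives pad = plaintext ⊕ ct.
01010101 xor 01110010 = 00100111
01110011 xor 01010110 = 00100101
01100101 xor 10010001 = 11110100
01110010 xor 10000011 = 11110001
00111010 xor 00011101 = 00100111
00100000 xor 01110010 = 01010010
00100000 xor 11011111 = 11111111
01000011 xor 11100001 = 10100010
01100001 xor 11110111 = 10010110
01101001 xor 11001010 = 10100011
01110010 xor 11101010 = 10011000
01101111 xor 01001000 = 00100111
00100000 xor 11010110 = 11110110
01111001 xor 10011111 = 11100110

2725f4f12752ffa296a39827f6e6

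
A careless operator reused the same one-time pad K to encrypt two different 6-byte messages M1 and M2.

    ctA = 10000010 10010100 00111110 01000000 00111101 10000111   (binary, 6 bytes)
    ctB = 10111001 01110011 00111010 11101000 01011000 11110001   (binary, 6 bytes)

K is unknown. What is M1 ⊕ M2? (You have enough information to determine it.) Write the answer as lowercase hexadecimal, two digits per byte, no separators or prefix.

3be704a86576

ctA ⊕ ctB = (M1 ⊕ K) ⊕ (M2 ⊕ K) = M1 ⊕ M2 — the shared key cancels under XOR.
82 XOR b9 = 3b
94 XOR 73 = e7
3e XOR 3a = 04
40 XOR e8 = a8
3d XOR 58 = 65
87 XOR f1 = 76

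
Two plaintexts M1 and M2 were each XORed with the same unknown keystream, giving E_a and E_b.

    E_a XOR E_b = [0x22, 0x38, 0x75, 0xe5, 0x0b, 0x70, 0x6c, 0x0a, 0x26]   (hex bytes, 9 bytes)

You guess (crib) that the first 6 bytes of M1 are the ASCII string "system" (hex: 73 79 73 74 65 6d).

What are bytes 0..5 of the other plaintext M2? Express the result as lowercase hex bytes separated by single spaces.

51 41 06 91 6e 1d

Since E_a ⊕ E_b = M1 ⊕ M2, XORing with the guessed M1 bytes yields the corresponding M2 bytes: M2 = (E_a ⊕ E_b) ⊕ M1.
22 ^ 73 = 51
38 ^ 79 = 41
75 ^ 73 = 06
e5 ^ 74 = 91
0b ^ 65 = 6e
70 ^ 6d = 1d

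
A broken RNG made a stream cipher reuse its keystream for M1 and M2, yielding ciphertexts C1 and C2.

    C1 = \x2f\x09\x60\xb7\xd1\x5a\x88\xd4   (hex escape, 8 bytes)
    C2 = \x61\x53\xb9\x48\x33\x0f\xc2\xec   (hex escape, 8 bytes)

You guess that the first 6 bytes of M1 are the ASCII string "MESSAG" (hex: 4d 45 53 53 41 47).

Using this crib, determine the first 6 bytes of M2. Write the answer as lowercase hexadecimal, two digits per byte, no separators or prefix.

First, C1 ⊕ C2 = (M1 ⊕ K) ⊕ (M2 ⊕ K) = M1 ⊕ M2, so the key drops out. Then M2 = (M1 ⊕ M2) ⊕ M1 over the first 6 bytes.
byte 0: (2f ⊕ 61) ⊕ 4d = 4e ⊕ 4d = 03
byte 1: (09 ⊕ 53) ⊕ 45 = 5a ⊕ 45 = 1f
byte 2: (60 ⊕ b9) ⊕ 53 = d9 ⊕ 53 = 8a
byte 3: (b7 ⊕ 48) ⊕ 53 = ff ⊕ 53 = ac
byte 4: (d1 ⊕ 33) ⊕ 41 = e2 ⊕ 41 = a3
byte 5: (5a ⊕ 0f) ⊕ 47 = 55 ⊕ 47 = 12

031f8aaca312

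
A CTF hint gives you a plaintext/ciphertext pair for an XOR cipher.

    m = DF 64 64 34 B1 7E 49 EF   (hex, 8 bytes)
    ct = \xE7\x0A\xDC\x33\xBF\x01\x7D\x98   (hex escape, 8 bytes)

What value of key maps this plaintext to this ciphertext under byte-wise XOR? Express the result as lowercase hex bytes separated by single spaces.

Since ct = m ⊕ key, XORing both sides with m gives key = m ⊕ ct.
byte 0: df xor e7 = 38
byte 1: 64 xor 0a = 6e
byte 2: 64 xor dc = b8
byte 3: 34 xor 33 = 07
byte 4: b1 xor bf = 0e
byte 5: 7e xor 01 = 7f
byte 6: 49 xor 7d = 34
byte 7: ef xor 98 = 77

38 6e b8 07 0e 7f 34 77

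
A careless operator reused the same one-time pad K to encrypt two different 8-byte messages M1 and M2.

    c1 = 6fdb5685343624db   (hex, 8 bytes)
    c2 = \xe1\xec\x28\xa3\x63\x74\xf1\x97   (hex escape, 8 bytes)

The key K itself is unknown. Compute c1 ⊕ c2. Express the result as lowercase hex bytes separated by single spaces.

8e 37 7e 26 57 42 d5 4c

c1 ⊕ c2 = (M1 ⊕ K) ⊕ (M2 ⊕ K) = M1 ⊕ M2 — the shared key cancels under XOR.
6f ⊕ e1 = 8e
db ⊕ ec = 37
56 ⊕ 28 = 7e
85 ⊕ a3 = 26
34 ⊕ 63 = 57
36 ⊕ 74 = 42
24 ⊕ f1 = d5
db ⊕ 97 = 4c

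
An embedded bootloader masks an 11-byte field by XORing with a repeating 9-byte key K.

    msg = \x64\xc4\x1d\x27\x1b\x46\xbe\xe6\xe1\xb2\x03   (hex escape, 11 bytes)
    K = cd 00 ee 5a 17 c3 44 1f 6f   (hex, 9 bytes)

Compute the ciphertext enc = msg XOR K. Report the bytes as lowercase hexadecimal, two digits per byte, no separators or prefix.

a9c4f37d0c85faf98e7f03

The 9-byte key repeats, so the effective keystream is cd 00 ee 5a 17 c3 44 1f 6f cd 00.
byte 0: 100 ^ 205 = 169
byte 1: 196 ^   0 = 196
byte 2:  29 ^ 238 = 243
byte 3:  39 ^  90 = 125
byte 4:  27 ^  23 =  12
byte 5:  70 ^ 195 = 133
byte 6: 190 ^  68 = 250
byte 7: 230 ^  31 = 249
byte 8: 225 ^ 111 = 142
byte 9: 178 ^ 205 = 127
byte 10:   3 ^   0 =   3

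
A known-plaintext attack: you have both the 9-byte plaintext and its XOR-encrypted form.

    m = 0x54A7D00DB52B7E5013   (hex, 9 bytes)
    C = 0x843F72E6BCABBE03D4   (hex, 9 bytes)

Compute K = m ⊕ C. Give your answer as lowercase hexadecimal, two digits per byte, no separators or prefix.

d098a2eb0980c053c7

Since C = m ⊕ K, XORing both sides with m gives K = m ⊕ C.
byte 0:  84 ^ 132 = 208
byte 1: 167 ^  63 = 152
byte 2: 208 ^ 114 = 162
byte 3:  13 ^ 230 = 235
byte 4: 181 ^ 188 =   9
byte 5:  43 ^ 171 = 128
byte 6: 126 ^ 190 = 192
byte 7:  80 ^   3 =  83
byte 8:  19 ^ 212 = 199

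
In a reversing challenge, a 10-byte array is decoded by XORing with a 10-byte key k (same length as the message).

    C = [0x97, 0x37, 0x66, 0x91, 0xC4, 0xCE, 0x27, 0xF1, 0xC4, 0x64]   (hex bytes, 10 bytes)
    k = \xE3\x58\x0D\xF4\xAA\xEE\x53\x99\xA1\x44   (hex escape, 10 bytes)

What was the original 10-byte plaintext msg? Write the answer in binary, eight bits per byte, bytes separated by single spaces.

01110100 01101111 01101011 01100101 01101110 00100000 01110100 01101000 01100101 00100000

byte 0: 97 XOR e3 = 74
byte 1: 37 XOR 58 = 6f
byte 2: 66 XOR 0d = 6b
byte 3: 91 XOR f4 = 65
byte 4: c4 XOR aa = 6e
byte 5: ce XOR ee = 20
byte 6: 27 XOR 53 = 74
byte 7: f1 XOR 99 = 68
byte 8: c4 XOR a1 = 65
byte 9: 64 XOR 44 = 20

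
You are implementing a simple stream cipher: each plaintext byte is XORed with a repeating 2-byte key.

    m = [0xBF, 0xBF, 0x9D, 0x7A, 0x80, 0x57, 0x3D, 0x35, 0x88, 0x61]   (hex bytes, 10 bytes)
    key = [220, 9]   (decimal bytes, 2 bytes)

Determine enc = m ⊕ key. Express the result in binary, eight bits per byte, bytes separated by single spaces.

The 2-byte key repeats, so the effective keystream is dc 09 dc 09 dc 09 dc 09 dc 09.
byte 0: 191 XOR 220 =  99
byte 1: 191 XOR   9 = 182
byte 2: 157 XOR 220 =  65
byte 3: 122 XOR   9 = 115
byte 4: 128 XOR 220 =  92
byte 5:  87 XOR   9 =  94
byte 6:  61 XOR 220 = 225
byte 7:  53 XOR   9 =  60
byte 8: 136 XOR 220 =  84
byte 9:  97 XOR   9 = 104

01100011 10110110 01000001 01110011 01011100 01011110 11100001 00111100 01010100 01101000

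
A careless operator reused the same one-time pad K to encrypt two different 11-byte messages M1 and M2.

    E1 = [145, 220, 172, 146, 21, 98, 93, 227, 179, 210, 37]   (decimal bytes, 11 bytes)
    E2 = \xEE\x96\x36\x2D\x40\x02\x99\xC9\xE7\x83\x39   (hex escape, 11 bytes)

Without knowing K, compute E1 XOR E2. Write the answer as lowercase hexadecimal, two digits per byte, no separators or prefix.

7f4a9abf5560c42a54511c

E1 ⊕ E2 = (M1 ⊕ K) ⊕ (M2 ⊕ K) = M1 ⊕ M2 — the shared key cancels under XOR.
91 ^ ee = 7f
dc ^ 96 = 4a
ac ^ 36 = 9a
92 ^ 2d = bf
15 ^ 40 = 55
62 ^ 02 = 60
5d ^ 99 = c4
e3 ^ c9 = 2a
b3 ^ e7 = 54
d2 ^ 83 = 51
25 ^ 39 = 1c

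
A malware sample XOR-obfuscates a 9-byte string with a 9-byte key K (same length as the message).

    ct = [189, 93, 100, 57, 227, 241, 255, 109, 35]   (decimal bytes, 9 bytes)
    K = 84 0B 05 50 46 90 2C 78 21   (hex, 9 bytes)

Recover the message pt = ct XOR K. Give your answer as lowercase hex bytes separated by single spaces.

39 56 61 69 a5 61 d3 15 02

byte 0: 189 xor 132 =  57
byte 1:  93 xor  11 =  86
byte 2: 100 xor   5 =  97
byte 3:  57 xor  80 = 105
byte 4: 227 xor  70 = 165
byte 5: 241 xor 144 =  97
byte 6: 255 xor  44 = 211
byte 7: 109 xor 120 =  21
byte 8:  35 xor  33 =   2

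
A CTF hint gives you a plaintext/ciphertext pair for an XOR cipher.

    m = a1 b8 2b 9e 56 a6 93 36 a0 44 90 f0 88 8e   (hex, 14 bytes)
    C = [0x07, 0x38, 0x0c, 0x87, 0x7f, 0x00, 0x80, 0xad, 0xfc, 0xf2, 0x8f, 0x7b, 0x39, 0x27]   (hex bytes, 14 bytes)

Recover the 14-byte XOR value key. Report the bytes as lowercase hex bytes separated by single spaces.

a6 80 27 19 29 a6 13 9b 5c b6 1f 8b b1 a9

Since C = m ⊕ key, XORing both sides with m gives key = m ⊕ C.
byte 0: a1 ^ 07 = a6
byte 1: b8 ^ 38 = 80
byte 2: 2b ^ 0c = 27
byte 3: 9e ^ 87 = 19
byte 4: 56 ^ 7f = 29
byte 5: a6 ^ 00 = a6
byte 6: 93 ^ 80 = 13
byte 7: 36 ^ ad = 9b
byte 8: a0 ^ fc = 5c
byte 9: 44 ^ f2 = b6
byte 10: 90 ^ 8f = 1f
byte 11: f0 ^ 7b = 8b
byte 12: 88 ^ 39 = b1
byte 13: 8e ^ 27 = a9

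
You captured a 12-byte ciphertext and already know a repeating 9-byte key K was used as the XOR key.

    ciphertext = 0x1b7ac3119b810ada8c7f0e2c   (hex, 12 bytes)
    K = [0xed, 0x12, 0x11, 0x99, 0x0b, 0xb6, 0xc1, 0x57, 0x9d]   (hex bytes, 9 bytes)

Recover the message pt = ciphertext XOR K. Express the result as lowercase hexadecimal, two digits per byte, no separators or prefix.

f668d2889037cb8d11921c3d

The 9-byte key repeats, so the effective keystream is ed 12 11 99 0b b6 c1 57 9d ed 12 11.
byte 0: 1b ^ ed = f6
byte 1: 7a ^ 12 = 68
byte 2: c3 ^ 11 = d2
byte 3: 11 ^ 99 = 88
byte 4: 9b ^ 0b = 90
byte 5: 81 ^ b6 = 37
byte 6: 0a ^ c1 = cb
byte 7: da ^ 57 = 8d
byte 8: 8c ^ 9d = 11
byte 9: 7f ^ ed = 92
byte 10: 0e ^ 12 = 1c
byte 11: 2c ^ 11 = 3d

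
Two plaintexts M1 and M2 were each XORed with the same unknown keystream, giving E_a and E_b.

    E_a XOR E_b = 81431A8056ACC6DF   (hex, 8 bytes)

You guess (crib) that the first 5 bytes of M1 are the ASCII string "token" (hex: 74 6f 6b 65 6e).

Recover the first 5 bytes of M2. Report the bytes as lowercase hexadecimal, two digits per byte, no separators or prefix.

f52c71e538

Since E_a ⊕ E_b = M1 ⊕ M2, XORing with the guessed M1 bytes yields the corresponding M2 bytes: M2 = (E_a ⊕ E_b) ⊕ M1.
81 ⊕ 74 = f5
43 ⊕ 6f = 2c
1a ⊕ 6b = 71
80 ⊕ 65 = e5
56 ⊕ 6e = 38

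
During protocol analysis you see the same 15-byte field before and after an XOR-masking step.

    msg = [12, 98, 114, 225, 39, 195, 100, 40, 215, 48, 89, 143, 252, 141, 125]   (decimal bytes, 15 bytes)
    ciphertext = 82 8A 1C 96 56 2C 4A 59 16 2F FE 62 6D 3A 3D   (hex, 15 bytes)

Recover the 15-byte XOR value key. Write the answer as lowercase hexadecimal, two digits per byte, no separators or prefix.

Since ciphertext = msg ⊕ key, XORing both sides with msg gives key = msg ⊕ ciphertext.
 12 XOR 130 = 142
 98 XOR 138 = 232
114 XOR  28 = 110
225 XOR 150 = 119
 39 XOR  86 = 113
195 XOR  44 = 239
100 XOR  74 =  46
 40 XOR  89 = 113
215 XOR  22 = 193
 48 XOR  47 =  31
 89 XOR 254 = 167
143 XOR  98 = 237
252 XOR 109 = 145
141 XOR  58 = 183
125 XOR  61 =  64

8ee86e7771ef2e71c11fa7ed91b740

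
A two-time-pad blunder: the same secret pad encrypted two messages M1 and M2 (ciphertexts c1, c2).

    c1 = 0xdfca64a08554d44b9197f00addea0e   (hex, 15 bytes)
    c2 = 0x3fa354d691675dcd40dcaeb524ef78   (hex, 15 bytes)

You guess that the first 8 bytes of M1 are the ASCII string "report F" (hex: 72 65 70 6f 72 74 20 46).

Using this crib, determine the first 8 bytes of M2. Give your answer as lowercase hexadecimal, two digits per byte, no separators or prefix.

First, c1 ⊕ c2 = (M1 ⊕ K) ⊕ (M2 ⊕ K) = M1 ⊕ M2, so the key drops out. Then M2 = (M1 ⊕ M2) ⊕ M1 over the first 8 bytes.
byte 0: (df xor 3f) xor 72 = e0 xor 72 = 92
byte 1: (ca xor a3) xor 65 = 69 xor 65 = 0c
byte 2: (64 xor 54) xor 70 = 30 xor 70 = 40
byte 3: (a0 xor d6) xor 6f = 76 xor 6f = 19
byte 4: (85 xor 91) xor 72 = 14 xor 72 = 66
byte 5: (54 xor 67) xor 74 = 33 xor 74 = 47
byte 6: (d4 xor 5d) xor 20 = 89 xor 20 = a9
byte 7: (4b xor cd) xor 46 = 86 xor 46 = c0

920c40196647a9c0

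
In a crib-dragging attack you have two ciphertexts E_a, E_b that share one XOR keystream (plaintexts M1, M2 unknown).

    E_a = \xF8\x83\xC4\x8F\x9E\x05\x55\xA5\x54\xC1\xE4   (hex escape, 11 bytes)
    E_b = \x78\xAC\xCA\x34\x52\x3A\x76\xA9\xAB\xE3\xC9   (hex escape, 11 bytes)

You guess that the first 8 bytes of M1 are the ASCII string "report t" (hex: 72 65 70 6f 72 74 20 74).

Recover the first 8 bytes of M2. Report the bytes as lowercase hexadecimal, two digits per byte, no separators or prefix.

f24a7ed4be4b0378

First, E_a ⊕ E_b = (M1 ⊕ K) ⊕ (M2 ⊕ K) = M1 ⊕ M2, so the key drops out. Then M2 = (M1 ⊕ M2) ⊕ M1 over the first 8 bytes.
byte 0: (f8 XOR 78) XOR 72 = 80 XOR 72 = f2
byte 1: (83 XOR ac) XOR 65 = 2f XOR 65 = 4a
byte 2: (c4 XOR ca) XOR 70 = 0e XOR 70 = 7e
byte 3: (8f XOR 34) XOR 6f = bb XOR 6f = d4
byte 4: (9e XOR 52) XOR 72 = cc XOR 72 = be
byte 5: (05 XOR 3a) XOR 74 = 3f XOR 74 = 4b
byte 6: (55 XOR 76) XOR 20 = 23 XOR 20 = 03
byte 7: (a5 XOR a9) XOR 74 = 0c XOR 74 = 78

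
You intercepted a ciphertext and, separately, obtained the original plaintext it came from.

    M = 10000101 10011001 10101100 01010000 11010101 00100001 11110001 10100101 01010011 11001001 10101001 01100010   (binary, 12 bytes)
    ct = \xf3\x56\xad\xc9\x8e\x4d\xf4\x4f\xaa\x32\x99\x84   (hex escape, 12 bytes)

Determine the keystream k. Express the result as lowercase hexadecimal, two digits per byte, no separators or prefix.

Since ct = M ⊕ k, XORing both sides with M gives k = M ⊕ ct.
85 XOR f3 = 76
99 XOR 56 = cf
ac XOR ad = 01
50 XOR c9 = 99
d5 XOR 8e = 5b
21 XOR 4d = 6c
f1 XOR f4 = 05
a5 XOR 4f = ea
53 XOR aa = f9
c9 XOR 32 = fb
a9 XOR 99 = 30
62 XOR 84 = e6

76cf01995b6c05eaf9fb30e6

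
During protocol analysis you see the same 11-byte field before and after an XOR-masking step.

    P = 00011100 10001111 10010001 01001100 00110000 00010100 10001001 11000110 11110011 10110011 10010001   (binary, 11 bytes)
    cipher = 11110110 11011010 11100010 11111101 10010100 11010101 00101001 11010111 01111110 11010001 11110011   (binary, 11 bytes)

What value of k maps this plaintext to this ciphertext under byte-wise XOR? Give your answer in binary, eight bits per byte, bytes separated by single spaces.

11101010 01010101 01110011 10110001 10100100 11000001 10100000 00010001 10001101 01100010 01100010

Since cipher = P ⊕ k, XORing both sides with P gives k = P ⊕ cipher.
byte 0:  28 xor 246 = 234
byte 1: 143 xor 218 =  85
byte 2: 145 xor 226 = 115
byte 3:  76 xor 253 = 177
byte 4:  48 xor 148 = 164
byte 5:  20 xor 213 = 193
byte 6: 137 xor  41 = 160
byte 7: 198 xor 215 =  17
byte 8: 243 xor 126 = 141
byte 9: 179 xor 209 =  98
byte 10: 145 xor 243 =  98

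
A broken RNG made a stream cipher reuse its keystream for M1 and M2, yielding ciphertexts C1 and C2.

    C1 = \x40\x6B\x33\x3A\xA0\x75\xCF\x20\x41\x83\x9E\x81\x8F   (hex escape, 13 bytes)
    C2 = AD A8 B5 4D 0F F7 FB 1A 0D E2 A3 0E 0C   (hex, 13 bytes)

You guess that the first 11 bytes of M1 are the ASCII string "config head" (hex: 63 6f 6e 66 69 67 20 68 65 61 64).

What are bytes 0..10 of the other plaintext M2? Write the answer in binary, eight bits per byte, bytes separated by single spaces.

10001110 10101100 11101000 00010001 11000110 11100101 00010100 01010010 00101001 00000000 01011001

First, C1 ⊕ C2 = (M1 ⊕ K) ⊕ (M2 ⊕ K) = M1 ⊕ M2, so the key drops out. Then M2 = (M1 ⊕ M2) ⊕ M1 over the first 11 bytes.
byte 0: (40 ⊕ ad) ⊕ 63 = ed ⊕ 63 = 8e
byte 1: (6b ⊕ a8) ⊕ 6f = c3 ⊕ 6f = ac
byte 2: (33 ⊕ b5) ⊕ 6e = 86 ⊕ 6e = e8
byte 3: (3a ⊕ 4d) ⊕ 66 = 77 ⊕ 66 = 11
byte 4: (a0 ⊕ 0f) ⊕ 69 = af ⊕ 69 = c6
byte 5: (75 ⊕ f7) ⊕ 67 = 82 ⊕ 67 = e5
byte 6: (cf ⊕ fb) ⊕ 20 = 34 ⊕ 20 = 14
byte 7: (20 ⊕ 1a) ⊕ 68 = 3a ⊕ 68 = 52
byte 8: (41 ⊕ 0d) ⊕ 65 = 4c ⊕ 65 = 29
byte 9: (83 ⊕ e2) ⊕ 61 = 61 ⊕ 61 = 00
byte 10: (9e ⊕ a3) ⊕ 64 = 3d ⊕ 64 = 59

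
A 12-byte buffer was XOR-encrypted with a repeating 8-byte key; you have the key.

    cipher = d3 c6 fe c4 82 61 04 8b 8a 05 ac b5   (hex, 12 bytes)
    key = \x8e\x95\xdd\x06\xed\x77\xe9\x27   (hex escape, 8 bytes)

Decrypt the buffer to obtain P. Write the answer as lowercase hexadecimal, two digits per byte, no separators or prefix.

The 8-byte key repeats, so the effective keystream is 8e 95 dd 06 ed 77 e9 27 8e 95 dd 06.
byte 0: 211 XOR 142 =  93
byte 1: 198 XOR 149 =  83
byte 2: 254 XOR 221 =  35
byte 3: 196 XOR   6 = 194
byte 4: 130 XOR 237 = 111
byte 5:  97 XOR 119 =  22
byte 6:   4 XOR 233 = 237
byte 7: 139 XOR  39 = 172
byte 8: 138 XOR 142 =   4
byte 9:   5 XOR 149 = 144
byte 10: 172 XOR 221 = 113
byte 11: 181 XOR   6 = 179

5d5323c26f16edac049071b3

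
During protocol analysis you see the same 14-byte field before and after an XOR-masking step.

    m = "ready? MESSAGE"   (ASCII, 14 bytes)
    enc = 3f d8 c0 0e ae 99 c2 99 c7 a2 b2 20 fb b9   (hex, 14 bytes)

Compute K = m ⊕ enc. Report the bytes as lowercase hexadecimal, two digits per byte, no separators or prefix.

Since enc = m ⊕ K, XORing both sides with m gives K = m ⊕ enc.
byte 0: 01110010 ⊕ 00111111 = 01001101
byte 1: 01100101 ⊕ 11011000 = 10111101
byte 2: 01100001 ⊕ 11000000 = 10100001
byte 3: 01100100 ⊕ 00001110 = 01101010
byte 4: 01111001 ⊕ 10101110 = 11010111
byte 5: 00111111 ⊕ 10011001 = 10100110
byte 6: 00100000 ⊕ 11000010 = 11100010
byte 7: 01001101 ⊕ 10011001 = 11010100
byte 8: 01000101 ⊕ 11000111 = 10000010
byte 9: 01010011 ⊕ 10100010 = 11110001
byte 10: 01010011 ⊕ 10110010 = 11100001
byte 11: 01000001 ⊕ 00100000 = 01100001
byte 12: 01000111 ⊕ 11111011 = 10111100
byte 13: 01000101 ⊕ 10111001 = 11111100

4dbda16ad7a6e2d482f1e161bcfc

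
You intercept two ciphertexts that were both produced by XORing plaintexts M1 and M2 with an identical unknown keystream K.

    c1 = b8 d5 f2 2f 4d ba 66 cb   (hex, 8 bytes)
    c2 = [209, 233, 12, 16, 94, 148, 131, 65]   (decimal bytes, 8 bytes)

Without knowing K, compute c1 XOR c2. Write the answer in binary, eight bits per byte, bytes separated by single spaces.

01101001 00111100 11111110 00111111 00010011 00101110 11100101 10001010

c1 ⊕ c2 = (M1 ⊕ K) ⊕ (M2 ⊕ K) = M1 ⊕ M2 — the shared key cancels under XOR.
byte 0: 10111000 xor 11010001 = 01101001
byte 1: 11010101 xor 11101001 = 00111100
byte 2: 11110010 xor 00001100 = 11111110
byte 3: 00101111 xor 00010000 = 00111111
byte 4: 01001101 xor 01011110 = 00010011
byte 5: 10111010 xor 10010100 = 00101110
byte 6: 01100110 xor 10000011 = 11100101
byte 7: 11001011 xor 01000001 = 10001010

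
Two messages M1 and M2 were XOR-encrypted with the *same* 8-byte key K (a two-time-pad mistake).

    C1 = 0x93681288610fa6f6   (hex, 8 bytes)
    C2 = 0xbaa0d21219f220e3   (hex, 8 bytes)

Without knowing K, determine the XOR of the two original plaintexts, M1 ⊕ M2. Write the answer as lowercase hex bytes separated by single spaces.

C1 ⊕ C2 = (M1 ⊕ K) ⊕ (M2 ⊕ K) = M1 ⊕ M2 — the shared key cancels under XOR.
byte 0: 93 ⊕ ba = 29
byte 1: 68 ⊕ a0 = c8
byte 2: 12 ⊕ d2 = c0
byte 3: 88 ⊕ 12 = 9a
byte 4: 61 ⊕ 19 = 78
byte 5: 0f ⊕ f2 = fd
byte 6: a6 ⊕ 20 = 86
byte 7: f6 ⊕ e3 = 15

29 c8 c0 9a 78 fd 86 15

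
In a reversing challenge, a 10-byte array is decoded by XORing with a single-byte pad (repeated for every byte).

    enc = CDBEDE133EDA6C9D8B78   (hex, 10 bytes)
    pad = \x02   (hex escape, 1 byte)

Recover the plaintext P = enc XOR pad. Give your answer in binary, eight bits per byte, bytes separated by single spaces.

The 1-byte key repeats, so the effective keystream is 02 02 02 02 02 02 02 02 02 02.
byte 0: cd XOR 02 = cf
byte 1: be XOR 02 = bc
byte 2: de XOR 02 = dc
byte 3: 13 XOR 02 = 11
byte 4: 3e XOR 02 = 3c
byte 5: da XOR 02 = d8
byte 6: 6c XOR 02 = 6e
byte 7: 9d XOR 02 = 9f
byte 8: 8b XOR 02 = 89
byte 9: 78 XOR 02 = 7a

11001111 10111100 11011100 00010001 00111100 11011000 01101110 10011111 10001001 01111010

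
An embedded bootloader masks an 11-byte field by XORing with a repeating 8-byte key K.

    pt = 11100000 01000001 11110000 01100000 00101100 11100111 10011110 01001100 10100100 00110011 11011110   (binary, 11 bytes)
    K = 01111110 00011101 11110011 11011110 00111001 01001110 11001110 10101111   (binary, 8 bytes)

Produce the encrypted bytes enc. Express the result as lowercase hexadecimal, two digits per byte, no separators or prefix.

The 8-byte key repeats, so the effective keystream is 7e 1d f3 de 39 4e ce af 7e 1d f3.
byte 0: 224 xor 126 = 158
byte 1:  65 xor  29 =  92
byte 2: 240 xor 243 =   3
byte 3:  96 xor 222 = 190
byte 4:  44 xor  57 =  21
byte 5: 231 xor  78 = 169
byte 6: 158 xor 206 =  80
byte 7:  76 xor 175 = 227
byte 8: 164 xor 126 = 218
byte 9:  51 xor  29 =  46
byte 10: 222 xor 243 =  45

9e5c03be15a950e3da2e2d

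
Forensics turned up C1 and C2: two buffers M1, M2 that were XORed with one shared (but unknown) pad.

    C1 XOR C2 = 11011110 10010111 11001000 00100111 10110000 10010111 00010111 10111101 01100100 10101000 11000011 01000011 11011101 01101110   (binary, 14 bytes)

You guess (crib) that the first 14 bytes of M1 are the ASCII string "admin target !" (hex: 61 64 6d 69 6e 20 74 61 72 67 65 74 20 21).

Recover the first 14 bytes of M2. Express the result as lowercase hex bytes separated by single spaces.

bf f3 a5 4e de b7 63 dc 16 cf a6 37 fd 4f

Since C1 ⊕ C2 = M1 ⊕ M2, XORing with the guessed M1 bytes yields the corresponding M2 bytes: M2 = (C1 ⊕ C2) ⊕ M1.
de ^ 61 = bf
97 ^ 64 = f3
c8 ^ 6d = a5
27 ^ 69 = 4e
b0 ^ 6e = de
97 ^ 20 = b7
17 ^ 74 = 63
bd ^ 61 = dc
64 ^ 72 = 16
a8 ^ 67 = cf
c3 ^ 65 = a6
43 ^ 74 = 37
dd ^ 20 = fd
6e ^ 21 = 4f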